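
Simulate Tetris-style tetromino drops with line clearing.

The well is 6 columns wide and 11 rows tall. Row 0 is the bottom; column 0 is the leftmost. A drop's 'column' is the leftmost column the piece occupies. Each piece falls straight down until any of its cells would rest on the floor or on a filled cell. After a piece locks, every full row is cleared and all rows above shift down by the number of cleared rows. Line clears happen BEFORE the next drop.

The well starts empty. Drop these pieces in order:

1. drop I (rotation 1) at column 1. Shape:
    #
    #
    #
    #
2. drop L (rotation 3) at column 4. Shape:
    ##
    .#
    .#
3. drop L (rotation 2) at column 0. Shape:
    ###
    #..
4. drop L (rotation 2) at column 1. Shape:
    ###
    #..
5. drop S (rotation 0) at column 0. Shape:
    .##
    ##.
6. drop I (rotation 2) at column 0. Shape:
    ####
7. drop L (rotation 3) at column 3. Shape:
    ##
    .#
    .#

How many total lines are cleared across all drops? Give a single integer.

Answer: 0

Derivation:
Drop 1: I rot1 at col 1 lands with bottom-row=0; cleared 0 line(s) (total 0); column heights now [0 4 0 0 0 0], max=4
Drop 2: L rot3 at col 4 lands with bottom-row=0; cleared 0 line(s) (total 0); column heights now [0 4 0 0 3 3], max=4
Drop 3: L rot2 at col 0 lands with bottom-row=3; cleared 0 line(s) (total 0); column heights now [5 5 5 0 3 3], max=5
Drop 4: L rot2 at col 1 lands with bottom-row=5; cleared 0 line(s) (total 0); column heights now [5 7 7 7 3 3], max=7
Drop 5: S rot0 at col 0 lands with bottom-row=7; cleared 0 line(s) (total 0); column heights now [8 9 9 7 3 3], max=9
Drop 6: I rot2 at col 0 lands with bottom-row=9; cleared 0 line(s) (total 0); column heights now [10 10 10 10 3 3], max=10
Drop 7: L rot3 at col 3 lands with bottom-row=8; cleared 0 line(s) (total 0); column heights now [10 10 10 11 11 3], max=11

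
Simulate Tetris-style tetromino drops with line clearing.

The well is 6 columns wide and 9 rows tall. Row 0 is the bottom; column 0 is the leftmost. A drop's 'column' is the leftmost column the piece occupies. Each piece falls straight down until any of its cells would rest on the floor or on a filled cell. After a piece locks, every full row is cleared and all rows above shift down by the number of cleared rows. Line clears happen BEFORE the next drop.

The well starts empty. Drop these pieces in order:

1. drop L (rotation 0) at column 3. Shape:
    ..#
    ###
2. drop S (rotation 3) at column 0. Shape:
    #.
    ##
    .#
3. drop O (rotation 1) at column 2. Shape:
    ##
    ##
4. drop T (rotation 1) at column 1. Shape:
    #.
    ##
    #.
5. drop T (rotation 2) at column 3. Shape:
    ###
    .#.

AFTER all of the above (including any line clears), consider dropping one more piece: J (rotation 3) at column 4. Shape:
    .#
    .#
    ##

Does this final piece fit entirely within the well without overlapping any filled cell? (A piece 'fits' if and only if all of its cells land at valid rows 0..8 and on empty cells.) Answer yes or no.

Drop 1: L rot0 at col 3 lands with bottom-row=0; cleared 0 line(s) (total 0); column heights now [0 0 0 1 1 2], max=2
Drop 2: S rot3 at col 0 lands with bottom-row=0; cleared 0 line(s) (total 0); column heights now [3 2 0 1 1 2], max=3
Drop 3: O rot1 at col 2 lands with bottom-row=1; cleared 0 line(s) (total 0); column heights now [3 2 3 3 1 2], max=3
Drop 4: T rot1 at col 1 lands with bottom-row=2; cleared 0 line(s) (total 0); column heights now [3 5 4 3 1 2], max=5
Drop 5: T rot2 at col 3 lands with bottom-row=2; cleared 0 line(s) (total 0); column heights now [3 5 4 4 4 4], max=5
Test piece J rot3 at col 4 (width 2): heights before test = [3 5 4 4 4 4]; fits = True

Answer: yes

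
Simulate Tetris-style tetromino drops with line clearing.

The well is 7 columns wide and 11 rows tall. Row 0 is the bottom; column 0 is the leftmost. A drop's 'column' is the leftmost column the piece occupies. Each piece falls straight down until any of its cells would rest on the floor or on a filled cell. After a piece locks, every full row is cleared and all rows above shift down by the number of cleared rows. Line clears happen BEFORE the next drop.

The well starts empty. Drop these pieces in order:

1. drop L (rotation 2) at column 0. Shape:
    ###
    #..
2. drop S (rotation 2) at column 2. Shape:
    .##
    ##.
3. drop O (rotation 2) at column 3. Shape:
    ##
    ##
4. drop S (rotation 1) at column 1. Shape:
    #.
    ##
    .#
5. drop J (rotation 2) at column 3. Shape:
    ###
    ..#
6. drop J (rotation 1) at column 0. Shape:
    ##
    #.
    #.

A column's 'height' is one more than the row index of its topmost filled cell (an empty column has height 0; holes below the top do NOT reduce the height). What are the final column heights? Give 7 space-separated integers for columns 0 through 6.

Answer: 7 7 5 7 7 7 0

Derivation:
Drop 1: L rot2 at col 0 lands with bottom-row=0; cleared 0 line(s) (total 0); column heights now [2 2 2 0 0 0 0], max=2
Drop 2: S rot2 at col 2 lands with bottom-row=2; cleared 0 line(s) (total 0); column heights now [2 2 3 4 4 0 0], max=4
Drop 3: O rot2 at col 3 lands with bottom-row=4; cleared 0 line(s) (total 0); column heights now [2 2 3 6 6 0 0], max=6
Drop 4: S rot1 at col 1 lands with bottom-row=3; cleared 0 line(s) (total 0); column heights now [2 6 5 6 6 0 0], max=6
Drop 5: J rot2 at col 3 lands with bottom-row=5; cleared 0 line(s) (total 0); column heights now [2 6 5 7 7 7 0], max=7
Drop 6: J rot1 at col 0 lands with bottom-row=4; cleared 0 line(s) (total 0); column heights now [7 7 5 7 7 7 0], max=7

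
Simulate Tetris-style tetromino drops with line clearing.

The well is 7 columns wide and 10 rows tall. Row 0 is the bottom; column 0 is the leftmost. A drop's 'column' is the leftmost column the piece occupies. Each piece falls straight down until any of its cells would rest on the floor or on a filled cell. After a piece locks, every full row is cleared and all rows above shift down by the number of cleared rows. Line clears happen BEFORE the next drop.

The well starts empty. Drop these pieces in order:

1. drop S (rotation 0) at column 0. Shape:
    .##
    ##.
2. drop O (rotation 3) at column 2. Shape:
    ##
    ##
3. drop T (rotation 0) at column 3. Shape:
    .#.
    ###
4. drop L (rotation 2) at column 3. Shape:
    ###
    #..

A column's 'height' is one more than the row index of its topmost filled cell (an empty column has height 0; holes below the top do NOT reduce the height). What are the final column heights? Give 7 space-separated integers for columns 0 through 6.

Drop 1: S rot0 at col 0 lands with bottom-row=0; cleared 0 line(s) (total 0); column heights now [1 2 2 0 0 0 0], max=2
Drop 2: O rot3 at col 2 lands with bottom-row=2; cleared 0 line(s) (total 0); column heights now [1 2 4 4 0 0 0], max=4
Drop 3: T rot0 at col 3 lands with bottom-row=4; cleared 0 line(s) (total 0); column heights now [1 2 4 5 6 5 0], max=6
Drop 4: L rot2 at col 3 lands with bottom-row=5; cleared 0 line(s) (total 0); column heights now [1 2 4 7 7 7 0], max=7

Answer: 1 2 4 7 7 7 0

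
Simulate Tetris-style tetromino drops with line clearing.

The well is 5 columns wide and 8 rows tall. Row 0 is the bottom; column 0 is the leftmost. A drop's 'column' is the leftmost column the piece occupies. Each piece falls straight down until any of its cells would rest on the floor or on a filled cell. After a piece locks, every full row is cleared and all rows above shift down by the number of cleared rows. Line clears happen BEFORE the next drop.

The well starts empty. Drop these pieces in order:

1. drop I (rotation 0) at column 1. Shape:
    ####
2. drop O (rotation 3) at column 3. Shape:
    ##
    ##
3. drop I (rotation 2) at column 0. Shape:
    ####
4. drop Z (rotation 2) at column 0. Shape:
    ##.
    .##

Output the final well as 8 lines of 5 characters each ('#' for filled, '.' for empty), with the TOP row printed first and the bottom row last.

Drop 1: I rot0 at col 1 lands with bottom-row=0; cleared 0 line(s) (total 0); column heights now [0 1 1 1 1], max=1
Drop 2: O rot3 at col 3 lands with bottom-row=1; cleared 0 line(s) (total 0); column heights now [0 1 1 3 3], max=3
Drop 3: I rot2 at col 0 lands with bottom-row=3; cleared 0 line(s) (total 0); column heights now [4 4 4 4 3], max=4
Drop 4: Z rot2 at col 0 lands with bottom-row=4; cleared 0 line(s) (total 0); column heights now [6 6 5 4 3], max=6

Answer: .....
.....
##...
.##..
####.
...##
...##
.####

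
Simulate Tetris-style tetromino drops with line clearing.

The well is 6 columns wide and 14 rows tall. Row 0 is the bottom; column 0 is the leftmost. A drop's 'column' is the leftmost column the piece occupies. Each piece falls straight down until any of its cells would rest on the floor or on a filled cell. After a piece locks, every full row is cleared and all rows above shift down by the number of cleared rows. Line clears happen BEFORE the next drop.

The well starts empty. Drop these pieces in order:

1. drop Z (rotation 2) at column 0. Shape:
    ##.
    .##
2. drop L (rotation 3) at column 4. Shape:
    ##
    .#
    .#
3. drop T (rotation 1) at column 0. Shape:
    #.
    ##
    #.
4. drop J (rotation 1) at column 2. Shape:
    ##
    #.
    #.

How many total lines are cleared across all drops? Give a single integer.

Answer: 0

Derivation:
Drop 1: Z rot2 at col 0 lands with bottom-row=0; cleared 0 line(s) (total 0); column heights now [2 2 1 0 0 0], max=2
Drop 2: L rot3 at col 4 lands with bottom-row=0; cleared 0 line(s) (total 0); column heights now [2 2 1 0 3 3], max=3
Drop 3: T rot1 at col 0 lands with bottom-row=2; cleared 0 line(s) (total 0); column heights now [5 4 1 0 3 3], max=5
Drop 4: J rot1 at col 2 lands with bottom-row=1; cleared 0 line(s) (total 0); column heights now [5 4 4 4 3 3], max=5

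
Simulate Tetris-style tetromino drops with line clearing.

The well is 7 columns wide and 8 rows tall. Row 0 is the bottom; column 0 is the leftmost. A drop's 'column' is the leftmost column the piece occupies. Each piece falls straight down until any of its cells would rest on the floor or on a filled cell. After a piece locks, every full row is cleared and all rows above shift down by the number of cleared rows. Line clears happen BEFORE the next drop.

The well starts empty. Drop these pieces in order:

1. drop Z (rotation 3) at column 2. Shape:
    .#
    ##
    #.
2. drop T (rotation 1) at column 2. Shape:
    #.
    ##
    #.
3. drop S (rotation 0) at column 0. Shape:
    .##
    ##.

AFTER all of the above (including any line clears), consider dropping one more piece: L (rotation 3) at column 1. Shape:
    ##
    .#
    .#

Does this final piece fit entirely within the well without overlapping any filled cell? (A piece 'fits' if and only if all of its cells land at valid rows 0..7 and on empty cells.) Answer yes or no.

Answer: no

Derivation:
Drop 1: Z rot3 at col 2 lands with bottom-row=0; cleared 0 line(s) (total 0); column heights now [0 0 2 3 0 0 0], max=3
Drop 2: T rot1 at col 2 lands with bottom-row=2; cleared 0 line(s) (total 0); column heights now [0 0 5 4 0 0 0], max=5
Drop 3: S rot0 at col 0 lands with bottom-row=4; cleared 0 line(s) (total 0); column heights now [5 6 6 4 0 0 0], max=6
Test piece L rot3 at col 1 (width 2): heights before test = [5 6 6 4 0 0 0]; fits = False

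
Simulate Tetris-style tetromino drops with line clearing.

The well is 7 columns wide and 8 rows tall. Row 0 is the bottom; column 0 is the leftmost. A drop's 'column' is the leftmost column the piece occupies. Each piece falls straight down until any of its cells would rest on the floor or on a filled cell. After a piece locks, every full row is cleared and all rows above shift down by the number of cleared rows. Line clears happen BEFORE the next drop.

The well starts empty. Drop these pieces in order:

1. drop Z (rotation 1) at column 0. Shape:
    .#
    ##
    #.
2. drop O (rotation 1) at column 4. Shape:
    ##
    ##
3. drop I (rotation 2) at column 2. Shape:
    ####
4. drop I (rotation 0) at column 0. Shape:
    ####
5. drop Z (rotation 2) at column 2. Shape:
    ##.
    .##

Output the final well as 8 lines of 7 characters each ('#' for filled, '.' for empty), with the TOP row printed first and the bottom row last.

Drop 1: Z rot1 at col 0 lands with bottom-row=0; cleared 0 line(s) (total 0); column heights now [2 3 0 0 0 0 0], max=3
Drop 2: O rot1 at col 4 lands with bottom-row=0; cleared 0 line(s) (total 0); column heights now [2 3 0 0 2 2 0], max=3
Drop 3: I rot2 at col 2 lands with bottom-row=2; cleared 0 line(s) (total 0); column heights now [2 3 3 3 3 3 0], max=3
Drop 4: I rot0 at col 0 lands with bottom-row=3; cleared 0 line(s) (total 0); column heights now [4 4 4 4 3 3 0], max=4
Drop 5: Z rot2 at col 2 lands with bottom-row=4; cleared 0 line(s) (total 0); column heights now [4 4 6 6 5 3 0], max=6

Answer: .......
.......
..##...
...##..
####...
.#####.
##..##.
#...##.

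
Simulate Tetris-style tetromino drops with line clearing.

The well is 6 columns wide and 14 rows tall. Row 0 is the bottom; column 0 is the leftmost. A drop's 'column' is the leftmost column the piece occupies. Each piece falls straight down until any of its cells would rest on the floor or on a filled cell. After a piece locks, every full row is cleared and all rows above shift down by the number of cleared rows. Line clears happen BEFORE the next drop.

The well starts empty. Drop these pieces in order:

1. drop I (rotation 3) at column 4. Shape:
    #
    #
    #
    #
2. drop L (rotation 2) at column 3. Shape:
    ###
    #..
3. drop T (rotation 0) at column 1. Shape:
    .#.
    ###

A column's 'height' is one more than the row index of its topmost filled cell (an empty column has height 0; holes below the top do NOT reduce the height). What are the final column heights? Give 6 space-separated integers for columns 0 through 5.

Answer: 0 6 7 6 5 5

Derivation:
Drop 1: I rot3 at col 4 lands with bottom-row=0; cleared 0 line(s) (total 0); column heights now [0 0 0 0 4 0], max=4
Drop 2: L rot2 at col 3 lands with bottom-row=3; cleared 0 line(s) (total 0); column heights now [0 0 0 5 5 5], max=5
Drop 3: T rot0 at col 1 lands with bottom-row=5; cleared 0 line(s) (total 0); column heights now [0 6 7 6 5 5], max=7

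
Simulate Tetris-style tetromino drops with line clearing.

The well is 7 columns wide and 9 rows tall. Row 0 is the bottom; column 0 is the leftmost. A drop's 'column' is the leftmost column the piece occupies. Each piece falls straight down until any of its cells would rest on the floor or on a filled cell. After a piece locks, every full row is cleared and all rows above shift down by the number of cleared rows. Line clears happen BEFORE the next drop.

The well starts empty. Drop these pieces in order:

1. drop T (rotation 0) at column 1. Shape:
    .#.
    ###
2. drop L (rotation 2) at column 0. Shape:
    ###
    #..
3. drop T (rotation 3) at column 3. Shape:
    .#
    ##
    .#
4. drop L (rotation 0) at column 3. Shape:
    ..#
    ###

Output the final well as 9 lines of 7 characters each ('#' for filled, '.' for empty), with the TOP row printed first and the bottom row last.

Drop 1: T rot0 at col 1 lands with bottom-row=0; cleared 0 line(s) (total 0); column heights now [0 1 2 1 0 0 0], max=2
Drop 2: L rot2 at col 0 lands with bottom-row=1; cleared 0 line(s) (total 0); column heights now [3 3 3 1 0 0 0], max=3
Drop 3: T rot3 at col 3 lands with bottom-row=0; cleared 0 line(s) (total 0); column heights now [3 3 3 2 3 0 0], max=3
Drop 4: L rot0 at col 3 lands with bottom-row=3; cleared 0 line(s) (total 0); column heights now [3 3 3 4 4 5 0], max=5

Answer: .......
.......
.......
.......
.....#.
...###.
###.#..
#.###..
.####..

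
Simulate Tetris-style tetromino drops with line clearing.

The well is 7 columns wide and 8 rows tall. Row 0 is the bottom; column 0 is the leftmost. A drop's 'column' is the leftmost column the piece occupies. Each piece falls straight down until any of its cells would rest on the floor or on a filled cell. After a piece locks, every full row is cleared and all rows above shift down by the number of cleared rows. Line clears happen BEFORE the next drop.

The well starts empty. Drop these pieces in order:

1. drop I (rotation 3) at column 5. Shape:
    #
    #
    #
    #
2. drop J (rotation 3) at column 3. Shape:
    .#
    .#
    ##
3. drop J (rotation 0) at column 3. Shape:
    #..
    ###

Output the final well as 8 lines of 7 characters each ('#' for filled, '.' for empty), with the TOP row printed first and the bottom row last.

Drop 1: I rot3 at col 5 lands with bottom-row=0; cleared 0 line(s) (total 0); column heights now [0 0 0 0 0 4 0], max=4
Drop 2: J rot3 at col 3 lands with bottom-row=0; cleared 0 line(s) (total 0); column heights now [0 0 0 1 3 4 0], max=4
Drop 3: J rot0 at col 3 lands with bottom-row=4; cleared 0 line(s) (total 0); column heights now [0 0 0 6 5 5 0], max=6

Answer: .......
.......
...#...
...###.
.....#.
....##.
....##.
...###.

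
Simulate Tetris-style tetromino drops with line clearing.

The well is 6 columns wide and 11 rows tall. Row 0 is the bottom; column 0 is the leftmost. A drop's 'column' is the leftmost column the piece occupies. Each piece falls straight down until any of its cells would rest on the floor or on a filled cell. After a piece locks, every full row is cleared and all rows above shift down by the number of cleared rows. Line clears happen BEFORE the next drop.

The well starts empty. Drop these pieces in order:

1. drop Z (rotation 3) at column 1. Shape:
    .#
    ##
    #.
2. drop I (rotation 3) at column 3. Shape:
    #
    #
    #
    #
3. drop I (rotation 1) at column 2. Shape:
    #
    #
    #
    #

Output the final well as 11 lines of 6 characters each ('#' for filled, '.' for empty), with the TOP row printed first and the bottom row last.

Answer: ......
......
......
......
..#...
..#...
..#...
..##..
..##..
.###..
.#.#..

Derivation:
Drop 1: Z rot3 at col 1 lands with bottom-row=0; cleared 0 line(s) (total 0); column heights now [0 2 3 0 0 0], max=3
Drop 2: I rot3 at col 3 lands with bottom-row=0; cleared 0 line(s) (total 0); column heights now [0 2 3 4 0 0], max=4
Drop 3: I rot1 at col 2 lands with bottom-row=3; cleared 0 line(s) (total 0); column heights now [0 2 7 4 0 0], max=7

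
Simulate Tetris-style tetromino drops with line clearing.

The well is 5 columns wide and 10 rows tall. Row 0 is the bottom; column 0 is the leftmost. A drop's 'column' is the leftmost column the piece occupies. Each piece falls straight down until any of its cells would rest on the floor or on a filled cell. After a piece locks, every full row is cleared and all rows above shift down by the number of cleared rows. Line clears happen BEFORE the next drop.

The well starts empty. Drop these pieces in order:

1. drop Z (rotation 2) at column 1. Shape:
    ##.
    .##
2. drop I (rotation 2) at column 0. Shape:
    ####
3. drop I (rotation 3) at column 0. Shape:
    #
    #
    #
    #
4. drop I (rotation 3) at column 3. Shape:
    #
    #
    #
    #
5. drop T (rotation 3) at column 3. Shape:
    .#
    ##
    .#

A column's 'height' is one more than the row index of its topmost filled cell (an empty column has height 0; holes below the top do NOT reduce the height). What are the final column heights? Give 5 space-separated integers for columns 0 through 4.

Answer: 7 3 3 8 9

Derivation:
Drop 1: Z rot2 at col 1 lands with bottom-row=0; cleared 0 line(s) (total 0); column heights now [0 2 2 1 0], max=2
Drop 2: I rot2 at col 0 lands with bottom-row=2; cleared 0 line(s) (total 0); column heights now [3 3 3 3 0], max=3
Drop 3: I rot3 at col 0 lands with bottom-row=3; cleared 0 line(s) (total 0); column heights now [7 3 3 3 0], max=7
Drop 4: I rot3 at col 3 lands with bottom-row=3; cleared 0 line(s) (total 0); column heights now [7 3 3 7 0], max=7
Drop 5: T rot3 at col 3 lands with bottom-row=6; cleared 0 line(s) (total 0); column heights now [7 3 3 8 9], max=9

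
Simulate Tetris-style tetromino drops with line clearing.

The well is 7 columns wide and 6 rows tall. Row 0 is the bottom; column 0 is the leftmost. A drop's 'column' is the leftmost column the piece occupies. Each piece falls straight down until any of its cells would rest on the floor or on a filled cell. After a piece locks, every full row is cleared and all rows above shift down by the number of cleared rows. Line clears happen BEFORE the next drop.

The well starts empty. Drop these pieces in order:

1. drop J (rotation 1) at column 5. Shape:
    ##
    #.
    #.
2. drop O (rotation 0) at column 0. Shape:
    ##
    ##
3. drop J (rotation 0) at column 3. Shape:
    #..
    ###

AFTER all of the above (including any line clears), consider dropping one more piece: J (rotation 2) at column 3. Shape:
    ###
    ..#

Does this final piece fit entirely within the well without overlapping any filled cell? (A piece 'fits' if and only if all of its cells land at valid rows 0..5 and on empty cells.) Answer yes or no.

Drop 1: J rot1 at col 5 lands with bottom-row=0; cleared 0 line(s) (total 0); column heights now [0 0 0 0 0 3 3], max=3
Drop 2: O rot0 at col 0 lands with bottom-row=0; cleared 0 line(s) (total 0); column heights now [2 2 0 0 0 3 3], max=3
Drop 3: J rot0 at col 3 lands with bottom-row=3; cleared 0 line(s) (total 0); column heights now [2 2 0 5 4 4 3], max=5
Test piece J rot2 at col 3 (width 3): heights before test = [2 2 0 5 4 4 3]; fits = True

Answer: yes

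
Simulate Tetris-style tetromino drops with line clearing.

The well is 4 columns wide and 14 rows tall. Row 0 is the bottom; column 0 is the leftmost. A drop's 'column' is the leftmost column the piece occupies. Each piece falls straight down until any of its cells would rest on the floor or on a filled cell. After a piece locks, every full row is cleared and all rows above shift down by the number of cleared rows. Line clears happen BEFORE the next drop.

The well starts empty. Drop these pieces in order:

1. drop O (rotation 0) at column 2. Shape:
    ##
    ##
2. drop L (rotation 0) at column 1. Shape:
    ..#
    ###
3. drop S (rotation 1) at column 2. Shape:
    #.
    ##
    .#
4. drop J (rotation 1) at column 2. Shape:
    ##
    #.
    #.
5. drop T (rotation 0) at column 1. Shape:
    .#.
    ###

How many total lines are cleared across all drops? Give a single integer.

Answer: 0

Derivation:
Drop 1: O rot0 at col 2 lands with bottom-row=0; cleared 0 line(s) (total 0); column heights now [0 0 2 2], max=2
Drop 2: L rot0 at col 1 lands with bottom-row=2; cleared 0 line(s) (total 0); column heights now [0 3 3 4], max=4
Drop 3: S rot1 at col 2 lands with bottom-row=4; cleared 0 line(s) (total 0); column heights now [0 3 7 6], max=7
Drop 4: J rot1 at col 2 lands with bottom-row=7; cleared 0 line(s) (total 0); column heights now [0 3 10 10], max=10
Drop 5: T rot0 at col 1 lands with bottom-row=10; cleared 0 line(s) (total 0); column heights now [0 11 12 11], max=12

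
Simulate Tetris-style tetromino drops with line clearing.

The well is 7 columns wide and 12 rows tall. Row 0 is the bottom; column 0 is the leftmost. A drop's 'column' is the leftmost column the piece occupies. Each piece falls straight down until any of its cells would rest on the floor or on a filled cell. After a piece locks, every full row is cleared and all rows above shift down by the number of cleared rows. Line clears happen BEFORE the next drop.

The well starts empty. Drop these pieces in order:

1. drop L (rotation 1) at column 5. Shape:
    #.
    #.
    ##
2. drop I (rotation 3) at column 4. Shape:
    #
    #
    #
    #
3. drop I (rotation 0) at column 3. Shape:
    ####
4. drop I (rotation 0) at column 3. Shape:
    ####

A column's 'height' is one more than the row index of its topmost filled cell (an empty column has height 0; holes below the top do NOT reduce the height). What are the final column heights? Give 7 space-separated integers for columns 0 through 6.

Answer: 0 0 0 6 6 6 6

Derivation:
Drop 1: L rot1 at col 5 lands with bottom-row=0; cleared 0 line(s) (total 0); column heights now [0 0 0 0 0 3 1], max=3
Drop 2: I rot3 at col 4 lands with bottom-row=0; cleared 0 line(s) (total 0); column heights now [0 0 0 0 4 3 1], max=4
Drop 3: I rot0 at col 3 lands with bottom-row=4; cleared 0 line(s) (total 0); column heights now [0 0 0 5 5 5 5], max=5
Drop 4: I rot0 at col 3 lands with bottom-row=5; cleared 0 line(s) (total 0); column heights now [0 0 0 6 6 6 6], max=6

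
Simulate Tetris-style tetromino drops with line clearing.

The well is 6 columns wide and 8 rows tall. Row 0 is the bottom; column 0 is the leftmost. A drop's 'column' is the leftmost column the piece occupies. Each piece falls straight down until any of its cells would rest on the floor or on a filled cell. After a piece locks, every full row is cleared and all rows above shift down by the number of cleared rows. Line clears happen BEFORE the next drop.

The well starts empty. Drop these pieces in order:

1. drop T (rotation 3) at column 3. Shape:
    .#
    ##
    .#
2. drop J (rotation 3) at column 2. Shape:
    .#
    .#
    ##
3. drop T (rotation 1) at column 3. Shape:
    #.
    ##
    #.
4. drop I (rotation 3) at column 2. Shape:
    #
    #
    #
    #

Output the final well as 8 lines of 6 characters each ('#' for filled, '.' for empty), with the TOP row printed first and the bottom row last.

Drop 1: T rot3 at col 3 lands with bottom-row=0; cleared 0 line(s) (total 0); column heights now [0 0 0 2 3 0], max=3
Drop 2: J rot3 at col 2 lands with bottom-row=2; cleared 0 line(s) (total 0); column heights now [0 0 3 5 3 0], max=5
Drop 3: T rot1 at col 3 lands with bottom-row=5; cleared 0 line(s) (total 0); column heights now [0 0 3 8 7 0], max=8
Drop 4: I rot3 at col 2 lands with bottom-row=3; cleared 0 line(s) (total 0); column heights now [0 0 7 8 7 0], max=8

Answer: ...#..
..###.
..##..
..##..
..##..
..###.
...##.
....#.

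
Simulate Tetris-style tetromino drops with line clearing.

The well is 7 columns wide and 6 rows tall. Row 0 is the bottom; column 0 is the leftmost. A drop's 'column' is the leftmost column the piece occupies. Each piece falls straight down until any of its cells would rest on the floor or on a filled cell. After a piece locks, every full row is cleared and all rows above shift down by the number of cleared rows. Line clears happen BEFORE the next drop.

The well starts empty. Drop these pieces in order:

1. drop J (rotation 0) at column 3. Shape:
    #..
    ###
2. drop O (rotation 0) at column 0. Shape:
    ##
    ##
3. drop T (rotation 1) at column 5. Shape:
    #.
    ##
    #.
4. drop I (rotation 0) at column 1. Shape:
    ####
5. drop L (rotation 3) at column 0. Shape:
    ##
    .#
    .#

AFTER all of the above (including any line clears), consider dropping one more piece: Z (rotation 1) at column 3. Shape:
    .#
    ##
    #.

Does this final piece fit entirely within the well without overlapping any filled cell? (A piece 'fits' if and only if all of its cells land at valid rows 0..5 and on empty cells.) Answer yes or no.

Answer: yes

Derivation:
Drop 1: J rot0 at col 3 lands with bottom-row=0; cleared 0 line(s) (total 0); column heights now [0 0 0 2 1 1 0], max=2
Drop 2: O rot0 at col 0 lands with bottom-row=0; cleared 0 line(s) (total 0); column heights now [2 2 0 2 1 1 0], max=2
Drop 3: T rot1 at col 5 lands with bottom-row=1; cleared 0 line(s) (total 0); column heights now [2 2 0 2 1 4 3], max=4
Drop 4: I rot0 at col 1 lands with bottom-row=2; cleared 0 line(s) (total 0); column heights now [2 3 3 3 3 4 3], max=4
Drop 5: L rot3 at col 0 lands with bottom-row=3; cleared 0 line(s) (total 0); column heights now [6 6 3 3 3 4 3], max=6
Test piece Z rot1 at col 3 (width 2): heights before test = [6 6 3 3 3 4 3]; fits = True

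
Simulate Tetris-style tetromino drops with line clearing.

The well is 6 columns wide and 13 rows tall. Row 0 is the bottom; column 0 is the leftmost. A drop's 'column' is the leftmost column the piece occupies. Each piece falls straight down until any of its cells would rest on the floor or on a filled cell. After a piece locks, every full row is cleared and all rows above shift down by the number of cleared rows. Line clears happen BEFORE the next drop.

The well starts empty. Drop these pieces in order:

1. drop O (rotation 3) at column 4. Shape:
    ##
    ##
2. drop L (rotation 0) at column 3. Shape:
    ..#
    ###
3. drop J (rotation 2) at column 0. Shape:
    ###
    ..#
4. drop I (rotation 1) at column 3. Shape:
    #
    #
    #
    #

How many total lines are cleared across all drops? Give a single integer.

Drop 1: O rot3 at col 4 lands with bottom-row=0; cleared 0 line(s) (total 0); column heights now [0 0 0 0 2 2], max=2
Drop 2: L rot0 at col 3 lands with bottom-row=2; cleared 0 line(s) (total 0); column heights now [0 0 0 3 3 4], max=4
Drop 3: J rot2 at col 0 lands with bottom-row=0; cleared 0 line(s) (total 0); column heights now [2 2 2 3 3 4], max=4
Drop 4: I rot1 at col 3 lands with bottom-row=3; cleared 0 line(s) (total 0); column heights now [2 2 2 7 3 4], max=7

Answer: 0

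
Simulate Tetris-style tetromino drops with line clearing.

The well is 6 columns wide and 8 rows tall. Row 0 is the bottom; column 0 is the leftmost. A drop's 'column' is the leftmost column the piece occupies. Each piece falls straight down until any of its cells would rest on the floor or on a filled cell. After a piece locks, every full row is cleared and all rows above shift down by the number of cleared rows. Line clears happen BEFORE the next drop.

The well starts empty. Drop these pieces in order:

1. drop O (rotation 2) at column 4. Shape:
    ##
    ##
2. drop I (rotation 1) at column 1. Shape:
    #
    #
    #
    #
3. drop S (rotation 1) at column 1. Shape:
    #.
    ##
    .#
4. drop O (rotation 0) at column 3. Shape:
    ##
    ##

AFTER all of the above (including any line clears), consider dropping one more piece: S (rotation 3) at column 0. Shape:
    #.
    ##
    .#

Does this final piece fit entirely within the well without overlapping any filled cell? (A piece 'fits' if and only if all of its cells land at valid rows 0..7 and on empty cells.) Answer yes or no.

Answer: no

Derivation:
Drop 1: O rot2 at col 4 lands with bottom-row=0; cleared 0 line(s) (total 0); column heights now [0 0 0 0 2 2], max=2
Drop 2: I rot1 at col 1 lands with bottom-row=0; cleared 0 line(s) (total 0); column heights now [0 4 0 0 2 2], max=4
Drop 3: S rot1 at col 1 lands with bottom-row=3; cleared 0 line(s) (total 0); column heights now [0 6 5 0 2 2], max=6
Drop 4: O rot0 at col 3 lands with bottom-row=2; cleared 0 line(s) (total 0); column heights now [0 6 5 4 4 2], max=6
Test piece S rot3 at col 0 (width 2): heights before test = [0 6 5 4 4 2]; fits = False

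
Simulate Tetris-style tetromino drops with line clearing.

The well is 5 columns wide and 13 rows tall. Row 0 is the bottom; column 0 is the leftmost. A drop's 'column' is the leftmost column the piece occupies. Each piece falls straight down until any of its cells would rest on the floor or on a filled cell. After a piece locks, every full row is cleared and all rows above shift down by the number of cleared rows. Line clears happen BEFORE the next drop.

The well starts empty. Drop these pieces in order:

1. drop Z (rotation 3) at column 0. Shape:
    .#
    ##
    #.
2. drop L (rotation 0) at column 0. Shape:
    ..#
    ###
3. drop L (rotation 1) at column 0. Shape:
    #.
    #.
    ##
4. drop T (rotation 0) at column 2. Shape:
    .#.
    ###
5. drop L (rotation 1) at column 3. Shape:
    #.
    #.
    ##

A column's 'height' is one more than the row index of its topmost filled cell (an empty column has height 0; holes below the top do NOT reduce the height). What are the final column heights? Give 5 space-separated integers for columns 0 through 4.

Answer: 7 5 6 10 8

Derivation:
Drop 1: Z rot3 at col 0 lands with bottom-row=0; cleared 0 line(s) (total 0); column heights now [2 3 0 0 0], max=3
Drop 2: L rot0 at col 0 lands with bottom-row=3; cleared 0 line(s) (total 0); column heights now [4 4 5 0 0], max=5
Drop 3: L rot1 at col 0 lands with bottom-row=4; cleared 0 line(s) (total 0); column heights now [7 5 5 0 0], max=7
Drop 4: T rot0 at col 2 lands with bottom-row=5; cleared 0 line(s) (total 0); column heights now [7 5 6 7 6], max=7
Drop 5: L rot1 at col 3 lands with bottom-row=7; cleared 0 line(s) (total 0); column heights now [7 5 6 10 8], max=10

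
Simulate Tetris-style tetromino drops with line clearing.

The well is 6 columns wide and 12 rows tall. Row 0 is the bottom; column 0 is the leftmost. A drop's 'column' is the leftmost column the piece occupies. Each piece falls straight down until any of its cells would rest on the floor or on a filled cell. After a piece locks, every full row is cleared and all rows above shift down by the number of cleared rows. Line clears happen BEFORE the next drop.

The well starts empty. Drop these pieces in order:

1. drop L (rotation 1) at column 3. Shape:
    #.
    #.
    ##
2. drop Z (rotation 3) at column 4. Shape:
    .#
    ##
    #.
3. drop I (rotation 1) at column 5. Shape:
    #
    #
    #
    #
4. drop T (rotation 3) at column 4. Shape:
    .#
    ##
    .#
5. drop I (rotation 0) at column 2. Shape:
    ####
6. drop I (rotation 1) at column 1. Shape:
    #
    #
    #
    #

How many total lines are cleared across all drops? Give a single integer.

Drop 1: L rot1 at col 3 lands with bottom-row=0; cleared 0 line(s) (total 0); column heights now [0 0 0 3 1 0], max=3
Drop 2: Z rot3 at col 4 lands with bottom-row=1; cleared 0 line(s) (total 0); column heights now [0 0 0 3 3 4], max=4
Drop 3: I rot1 at col 5 lands with bottom-row=4; cleared 0 line(s) (total 0); column heights now [0 0 0 3 3 8], max=8
Drop 4: T rot3 at col 4 lands with bottom-row=8; cleared 0 line(s) (total 0); column heights now [0 0 0 3 10 11], max=11
Drop 5: I rot0 at col 2 lands with bottom-row=11; cleared 0 line(s) (total 0); column heights now [0 0 12 12 12 12], max=12
Drop 6: I rot1 at col 1 lands with bottom-row=0; cleared 0 line(s) (total 0); column heights now [0 4 12 12 12 12], max=12

Answer: 0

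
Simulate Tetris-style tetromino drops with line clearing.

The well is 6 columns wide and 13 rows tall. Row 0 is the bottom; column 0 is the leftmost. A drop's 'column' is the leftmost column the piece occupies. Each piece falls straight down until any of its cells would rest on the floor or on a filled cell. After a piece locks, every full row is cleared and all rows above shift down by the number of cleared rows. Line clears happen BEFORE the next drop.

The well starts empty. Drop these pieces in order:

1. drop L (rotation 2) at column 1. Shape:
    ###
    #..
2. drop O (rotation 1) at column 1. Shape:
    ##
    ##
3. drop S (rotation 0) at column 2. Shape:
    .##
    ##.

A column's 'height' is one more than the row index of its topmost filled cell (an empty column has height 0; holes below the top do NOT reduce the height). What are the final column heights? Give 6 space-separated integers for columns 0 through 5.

Answer: 0 4 5 6 6 0

Derivation:
Drop 1: L rot2 at col 1 lands with bottom-row=0; cleared 0 line(s) (total 0); column heights now [0 2 2 2 0 0], max=2
Drop 2: O rot1 at col 1 lands with bottom-row=2; cleared 0 line(s) (total 0); column heights now [0 4 4 2 0 0], max=4
Drop 3: S rot0 at col 2 lands with bottom-row=4; cleared 0 line(s) (total 0); column heights now [0 4 5 6 6 0], max=6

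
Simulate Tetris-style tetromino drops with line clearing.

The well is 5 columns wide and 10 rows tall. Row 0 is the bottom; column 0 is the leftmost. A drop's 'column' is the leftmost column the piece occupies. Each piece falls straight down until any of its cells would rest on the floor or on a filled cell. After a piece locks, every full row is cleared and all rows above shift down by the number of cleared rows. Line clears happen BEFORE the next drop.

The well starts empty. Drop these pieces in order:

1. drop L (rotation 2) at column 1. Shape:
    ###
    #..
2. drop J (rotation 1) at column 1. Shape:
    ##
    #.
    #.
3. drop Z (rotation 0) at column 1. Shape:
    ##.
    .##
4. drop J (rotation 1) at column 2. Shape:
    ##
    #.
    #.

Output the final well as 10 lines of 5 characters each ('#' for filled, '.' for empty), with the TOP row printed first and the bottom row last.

Answer: ..##.
..#..
..#..
.##..
..##.
.##..
.#...
.#...
.###.
.#...

Derivation:
Drop 1: L rot2 at col 1 lands with bottom-row=0; cleared 0 line(s) (total 0); column heights now [0 2 2 2 0], max=2
Drop 2: J rot1 at col 1 lands with bottom-row=2; cleared 0 line(s) (total 0); column heights now [0 5 5 2 0], max=5
Drop 3: Z rot0 at col 1 lands with bottom-row=5; cleared 0 line(s) (total 0); column heights now [0 7 7 6 0], max=7
Drop 4: J rot1 at col 2 lands with bottom-row=7; cleared 0 line(s) (total 0); column heights now [0 7 10 10 0], max=10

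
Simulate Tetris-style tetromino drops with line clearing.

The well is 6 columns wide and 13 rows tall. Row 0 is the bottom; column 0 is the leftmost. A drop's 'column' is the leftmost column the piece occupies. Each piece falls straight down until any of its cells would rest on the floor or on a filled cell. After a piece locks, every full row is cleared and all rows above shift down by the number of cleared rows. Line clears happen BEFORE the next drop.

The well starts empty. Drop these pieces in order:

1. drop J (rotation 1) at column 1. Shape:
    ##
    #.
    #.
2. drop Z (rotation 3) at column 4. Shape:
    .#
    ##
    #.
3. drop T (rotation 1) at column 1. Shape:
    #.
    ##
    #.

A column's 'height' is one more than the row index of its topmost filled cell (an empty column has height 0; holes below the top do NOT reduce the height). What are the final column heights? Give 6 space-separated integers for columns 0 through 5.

Drop 1: J rot1 at col 1 lands with bottom-row=0; cleared 0 line(s) (total 0); column heights now [0 3 3 0 0 0], max=3
Drop 2: Z rot3 at col 4 lands with bottom-row=0; cleared 0 line(s) (total 0); column heights now [0 3 3 0 2 3], max=3
Drop 3: T rot1 at col 1 lands with bottom-row=3; cleared 0 line(s) (total 0); column heights now [0 6 5 0 2 3], max=6

Answer: 0 6 5 0 2 3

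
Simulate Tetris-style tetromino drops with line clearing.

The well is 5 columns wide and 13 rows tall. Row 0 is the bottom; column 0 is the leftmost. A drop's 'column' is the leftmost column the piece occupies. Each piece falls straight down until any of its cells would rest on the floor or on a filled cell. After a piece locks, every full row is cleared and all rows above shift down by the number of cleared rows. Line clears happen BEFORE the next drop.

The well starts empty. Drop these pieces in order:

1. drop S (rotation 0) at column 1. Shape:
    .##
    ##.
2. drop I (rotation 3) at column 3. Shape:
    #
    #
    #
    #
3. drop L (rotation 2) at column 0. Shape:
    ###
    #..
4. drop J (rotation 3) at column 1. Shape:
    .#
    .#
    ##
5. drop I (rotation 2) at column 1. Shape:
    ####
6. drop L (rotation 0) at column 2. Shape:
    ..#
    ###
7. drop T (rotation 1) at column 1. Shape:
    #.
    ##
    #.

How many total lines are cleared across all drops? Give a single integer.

Drop 1: S rot0 at col 1 lands with bottom-row=0; cleared 0 line(s) (total 0); column heights now [0 1 2 2 0], max=2
Drop 2: I rot3 at col 3 lands with bottom-row=2; cleared 0 line(s) (total 0); column heights now [0 1 2 6 0], max=6
Drop 3: L rot2 at col 0 lands with bottom-row=1; cleared 0 line(s) (total 0); column heights now [3 3 3 6 0], max=6
Drop 4: J rot3 at col 1 lands with bottom-row=3; cleared 0 line(s) (total 0); column heights now [3 4 6 6 0], max=6
Drop 5: I rot2 at col 1 lands with bottom-row=6; cleared 0 line(s) (total 0); column heights now [3 7 7 7 7], max=7
Drop 6: L rot0 at col 2 lands with bottom-row=7; cleared 0 line(s) (total 0); column heights now [3 7 8 8 9], max=9
Drop 7: T rot1 at col 1 lands with bottom-row=7; cleared 0 line(s) (total 0); column heights now [3 10 9 8 9], max=10

Answer: 0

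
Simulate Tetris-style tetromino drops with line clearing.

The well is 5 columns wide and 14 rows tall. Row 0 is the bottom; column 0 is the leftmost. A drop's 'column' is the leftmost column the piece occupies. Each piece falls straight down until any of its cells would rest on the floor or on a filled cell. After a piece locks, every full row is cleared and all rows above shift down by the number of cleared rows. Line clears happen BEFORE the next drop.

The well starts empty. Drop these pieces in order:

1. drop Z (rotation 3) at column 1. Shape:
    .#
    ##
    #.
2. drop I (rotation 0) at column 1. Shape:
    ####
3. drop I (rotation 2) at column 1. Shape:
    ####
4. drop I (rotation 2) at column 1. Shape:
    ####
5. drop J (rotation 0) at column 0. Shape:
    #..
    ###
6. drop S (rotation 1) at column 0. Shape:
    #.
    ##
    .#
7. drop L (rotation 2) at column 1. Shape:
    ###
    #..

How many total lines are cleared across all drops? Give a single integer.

Drop 1: Z rot3 at col 1 lands with bottom-row=0; cleared 0 line(s) (total 0); column heights now [0 2 3 0 0], max=3
Drop 2: I rot0 at col 1 lands with bottom-row=3; cleared 0 line(s) (total 0); column heights now [0 4 4 4 4], max=4
Drop 3: I rot2 at col 1 lands with bottom-row=4; cleared 0 line(s) (total 0); column heights now [0 5 5 5 5], max=5
Drop 4: I rot2 at col 1 lands with bottom-row=5; cleared 0 line(s) (total 0); column heights now [0 6 6 6 6], max=6
Drop 5: J rot0 at col 0 lands with bottom-row=6; cleared 0 line(s) (total 0); column heights now [8 7 7 6 6], max=8
Drop 6: S rot1 at col 0 lands with bottom-row=7; cleared 0 line(s) (total 0); column heights now [10 9 7 6 6], max=10
Drop 7: L rot2 at col 1 lands with bottom-row=9; cleared 0 line(s) (total 0); column heights now [10 11 11 11 6], max=11

Answer: 0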